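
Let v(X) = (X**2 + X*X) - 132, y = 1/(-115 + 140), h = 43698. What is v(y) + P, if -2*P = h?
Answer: -13738123/625 ≈ -21981.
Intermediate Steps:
P = -21849 (P = -1/2*43698 = -21849)
y = 1/25 ≈ 0.040000
v(X) = -132 + 2*X**2 (v(X) = (X**2 + X**2) - 132 = 2*X**2 - 132 = -132 + 2*X**2)
v(y) + P = (-132 + 2*(1/25)**2) - 21849 = (-132 + 2*(1/625)) - 21849 = (-132 + 2/625) - 21849 = -82498/625 - 21849 = -13738123/625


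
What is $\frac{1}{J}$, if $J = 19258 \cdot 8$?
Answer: $\frac{1}{154064} \approx 6.4908 \cdot 10^{-6}$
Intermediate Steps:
$J = 154064$
$\frac{1}{J} = \frac{1}{154064}$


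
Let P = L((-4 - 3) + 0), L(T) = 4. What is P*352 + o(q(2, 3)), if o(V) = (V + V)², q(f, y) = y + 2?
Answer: 1508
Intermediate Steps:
q(f, y) = 2 + y
o(V) = 4*V² (o(V) = (2*V)² = 4*V²)
P = 4
P*352 + o(q(2, 3)) = 4*352 + 4*(2 + 3)² = 1408 + 4*5² = 1408 + 4*25 = 1408 + 100 = 1508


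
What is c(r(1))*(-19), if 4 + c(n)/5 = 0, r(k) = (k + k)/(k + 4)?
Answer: 380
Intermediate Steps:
r(k) = 2*k/(4 + k) (r(k) = (2*k)/(4 + k) = 2*k/(4 + k))
c(n) = -20 (c(n) = -20 + 5*0 = -20 + 0 = -20)
c(r(1))*(-19) = -20*(-19) = 380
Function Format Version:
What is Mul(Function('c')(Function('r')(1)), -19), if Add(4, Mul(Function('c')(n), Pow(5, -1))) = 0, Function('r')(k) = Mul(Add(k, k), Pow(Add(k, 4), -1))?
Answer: 380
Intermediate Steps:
Function('r')(k) = Mul(2, k, Pow(Add(4, k), -1)) (Function('r')(k) = Mul(Mul(2, k), Pow(Add(4, k), -1)) = Mul(2, k, Pow(Add(4, k), -1)))
Function('c')(n) = -20 (Function('c')(n) = Add(-20, Mul(5, 0)) = Add(-20, 0) = -20)
Mul(Function('c')(Function('r')(1)), -19) = Mul(-20, -19) = 380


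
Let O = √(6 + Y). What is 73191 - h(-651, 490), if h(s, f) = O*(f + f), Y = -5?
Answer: 72211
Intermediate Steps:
O = 1 (O = √(6 - 5) = √1 = 1)
h(s, f) = 2*f (h(s, f) = 1*(f + f) = 1*(2*f) = 2*f)
73191 - h(-651, 490) = 73191 - 2*490 = 73191 - 1*980 = 73191 - 980 = 72211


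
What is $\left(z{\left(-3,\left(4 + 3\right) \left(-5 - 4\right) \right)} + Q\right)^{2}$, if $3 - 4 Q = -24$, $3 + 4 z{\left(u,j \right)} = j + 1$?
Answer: $\frac{361}{4} \approx 90.25$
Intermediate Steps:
$z{\left(u,j \right)} = - \frac{1}{2} + \frac{j}{4}$ ($z{\left(u,j \right)} = - \frac{3}{4} + \frac{j + 1}{4} = - \frac{3}{4} + \frac{1 + j}{4} = - \frac{3}{4} + \left(\frac{1}{4} + \frac{j}{4}\right) = - \frac{1}{2} + \frac{j}{4}$)
$Q = \frac{27}{4}$ ($Q = \frac{3}{4} - -6 = \frac{3}{4} + 6 = \frac{27}{4} \approx 6.75$)
$\left(z{\left(-3,\left(4 + 3\right) \left(-5 - 4\right) \right)} + Q\right)^{2} = \left(\left(- \frac{1}{2} + \frac{\left(4 + 3\right) \left(-5 - 4\right)}{4}\right) + \frac{27}{4}\right)^{2} = \left(\left(- \frac{1}{2} + \frac{7 \left(-9\right)}{4}\right) + \frac{27}{4}\right)^{2} = \left(\left(- \frac{1}{2} + \frac{1}{4} \left(-63\right)\right) + \frac{27}{4}\right)^{2} = \left(\left(- \frac{1}{2} - \frac{63}{4}\right) + \frac{27}{4}\right)^{2} = \left(- \frac{65}{4} + \frac{27}{4}\right)^{2} = \left(- \frac{19}{2}\right)^{2} = \frac{361}{4}$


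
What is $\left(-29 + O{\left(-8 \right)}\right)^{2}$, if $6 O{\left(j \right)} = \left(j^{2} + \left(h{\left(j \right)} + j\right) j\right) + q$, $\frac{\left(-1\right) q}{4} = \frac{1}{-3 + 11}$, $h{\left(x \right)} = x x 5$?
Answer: $\frac{27175369}{144} \approx 1.8872 \cdot 10^{5}$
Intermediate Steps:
$h{\left(x \right)} = 5 x^{2}$ ($h{\left(x \right)} = x^{2} \cdot 5 = 5 x^{2}$)
$q = - \frac{1}{2}$ ($q = - \frac{4}{-3 + 11} = - \frac{4}{8} = \left(-4\right) \frac{1}{8} = - \frac{1}{2} \approx -0.5$)
$O{\left(j \right)} = - \frac{1}{12} + \frac{j^{2}}{6} + \frac{j \left(j + 5 j^{2}\right)}{6}$ ($O{\left(j \right)} = \frac{\left(j^{2} + \left(5 j^{2} + j\right) j\right) - \frac{1}{2}}{6} = \frac{\left(j^{2} + \left(j + 5 j^{2}\right) j\right) - \frac{1}{2}}{6} = \frac{\left(j^{2} + j \left(j + 5 j^{2}\right)\right) - \frac{1}{2}}{6} = \frac{- \frac{1}{2} + j^{2} + j \left(j + 5 j^{2}\right)}{6} = - \frac{1}{12} + \frac{j^{2}}{6} + \frac{j \left(j + 5 j^{2}\right)}{6}$)
$\left(-29 + O{\left(-8 \right)}\right)^{2} = \left(-29 + \left(- \frac{1}{12} + \frac{\left(-8\right)^{2}}{3} + \frac{5 \left(-8\right)^{3}}{6}\right)\right)^{2} = \left(-29 + \left(- \frac{1}{12} + \frac{1}{3} \cdot 64 + \frac{5}{6} \left(-512\right)\right)\right)^{2} = \left(-29 - \frac{4865}{12}\right)^{2} = \left(- \frac{5213}{12}\right)^{2} = \frac{27175369}{144}$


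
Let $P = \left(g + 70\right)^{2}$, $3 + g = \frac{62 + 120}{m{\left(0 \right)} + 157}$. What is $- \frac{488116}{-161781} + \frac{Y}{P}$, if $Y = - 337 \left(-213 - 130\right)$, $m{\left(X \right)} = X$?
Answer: $\frac{172280562069365}{6175256321727} \approx 27.899$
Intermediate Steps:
$Y = 115591$ ($Y = \left(-337\right) \left(-343\right) = 115591$)
$g = - \frac{289}{157}$ ($g = -3 + \frac{62 + 120}{0 + 157} = -3 + \frac{182}{157} = - \frac{289}{157} \approx -1.8408$)
$P = \frac{114511401}{24649}$ ($P = \left(- \frac{289}{157} + 70\right)^{2} = \left(\frac{10701}{157}\right)^{2} = \frac{114511401}{24649} \approx 4645.7$)
$- \frac{488116}{-161781} + \frac{Y}{P} = - \frac{488116}{-161781} + \frac{115591}{\frac{114511401}{24649}} = \left(-488116\right) \left(- \frac{1}{161781}\right) + 115591 \cdot \frac{24649}{114511401} = \frac{488116}{161781} + \frac{2849202559}{114511401} = \frac{172280562069365}{6175256321727}$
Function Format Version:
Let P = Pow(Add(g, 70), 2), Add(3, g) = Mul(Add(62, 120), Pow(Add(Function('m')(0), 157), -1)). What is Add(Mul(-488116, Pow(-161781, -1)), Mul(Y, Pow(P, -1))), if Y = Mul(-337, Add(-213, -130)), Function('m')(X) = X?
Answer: Rational(172280562069365, 6175256321727) ≈ 27.899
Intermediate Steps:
Y = 115591 (Y = Mul(-337, -343) = 115591)
g = Rational(-289, 157) (g = Add(-3, Mul(Add(62, 120), Pow(Add(0, 157), -1))) = Add(-3, Mul(182, Pow(157, -1))) = Add(-3, Mul(182, Rational(1, 157))) = Add(-3, Rational(182, 157)) = Rational(-289, 157) ≈ -1.8408)
P = Rational(114511401, 24649) (P = Pow(Add(Rational(-289, 157), 70), 2) = Pow(Rational(10701, 157), 2) = Rational(114511401, 24649) ≈ 4645.7)
Add(Mul(-488116, Pow(-161781, -1)), Mul(Y, Pow(P, -1))) = Add(Mul(-488116, Pow(-161781, -1)), Mul(115591, Pow(Rational(114511401, 24649), -1))) = Add(Mul(-488116, Rational(-1, 161781)), Mul(115591, Rational(24649, 114511401))) = Add(Rational(488116, 161781), Rational(2849202559, 114511401)) = Rational(172280562069365, 6175256321727)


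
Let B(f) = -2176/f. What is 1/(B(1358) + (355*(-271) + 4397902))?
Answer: 679/2920851175 ≈ 2.3247e-7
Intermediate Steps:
1/(B(1358) + (355*(-271) + 4397902)) = 1/(-2176/1358 + (355*(-271) + 4397902)) = 1/(-2176*1/1358 + (-96205 + 4397902)) = 1/(-1088/679 + 4301697) = 1/(2920851175/679) = 679/2920851175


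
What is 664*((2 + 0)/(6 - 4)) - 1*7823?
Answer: -7159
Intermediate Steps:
664*((2 + 0)/(6 - 4)) - 1*7823 = 664*(2/2) - 7823 = 664*((1/2)*2) - 7823 = 664*1 - 7823 = 664 - 7823 = -7159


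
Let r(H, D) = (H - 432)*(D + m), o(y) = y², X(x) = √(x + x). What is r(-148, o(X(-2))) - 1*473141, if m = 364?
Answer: -681941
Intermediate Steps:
X(x) = √2*√x (X(x) = √(2*x) = √2*√x)
r(H, D) = (-432 + H)*(364 + D) (r(H, D) = (H - 432)*(D + 364) = (-432 + H)*(364 + D))
r(-148, o(X(-2))) - 1*473141 = (-157248 - 432*(√2*√(-2))² + 364*(-148) + (√2*√(-2))²*(-148)) - 1*473141 = (-157248 - 432*(√2*(I*√2))² - 53872 + (√2*(I*√2))²*(-148)) - 473141 = (-157248 - 432*(2*I)² - 53872 + (2*I)²*(-148)) - 473141 = (-157248 - 432*(-4) - 53872 - 4*(-148)) - 473141 = (-157248 + 1728 - 53872 + 592) - 473141 = -208800 - 473141 = -681941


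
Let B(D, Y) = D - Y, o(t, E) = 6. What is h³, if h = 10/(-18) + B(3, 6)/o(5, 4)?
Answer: -6859/5832 ≈ -1.1761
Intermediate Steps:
h = -19/18 (h = 10/(-18) + (3 - 1*6)/6 = 10*(-1/18) + (3 - 6)*(⅙) = -5/9 - 3*⅙ = -5/9 - ½ = -19/18 ≈ -1.0556)
h³ = (-19/18)³ = -6859/5832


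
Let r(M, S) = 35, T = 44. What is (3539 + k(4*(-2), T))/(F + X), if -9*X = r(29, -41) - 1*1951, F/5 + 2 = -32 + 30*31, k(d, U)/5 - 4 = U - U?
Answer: 32031/42236 ≈ 0.75838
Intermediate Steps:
k(d, U) = 20 (k(d, U) = 20 + 5*(U - U) = 20 + 5*0 = 20 + 0 = 20)
F = 4480 (F = -10 + 5*(-32 + 30*31) = -10 + 5*(-32 + 930) = -10 + 5*898 = -10 + 4490 = 4480)
X = 1916/9 (X = -(35 - 1*1951)/9 = -(35 - 1951)/9 = -1/9*(-1916) = 1916/9 ≈ 212.89)
(3539 + k(4*(-2), T))/(F + X) = (3539 + 20)/(4480 + 1916/9) = 3559/(42236/9) = 3559*(9/42236) = 32031/42236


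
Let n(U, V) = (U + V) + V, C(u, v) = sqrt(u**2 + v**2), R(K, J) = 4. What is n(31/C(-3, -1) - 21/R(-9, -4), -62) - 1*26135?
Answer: -105057/4 + 31*sqrt(10)/10 ≈ -26254.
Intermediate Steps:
n(U, V) = U + 2*V
n(31/C(-3, -1) - 21/R(-9, -4), -62) - 1*26135 = ((31/(sqrt((-3)**2 + (-1)**2)) - 21/4) + 2*(-62)) - 1*26135 = ((31/(sqrt(9 + 1)) - 21*1/4) - 124) - 26135 = ((31/(sqrt(10)) - 21/4) - 124) - 26135 = ((31*(sqrt(10)/10) - 21/4) - 124) - 26135 = ((31*sqrt(10)/10 - 21/4) - 124) - 26135 = ((-21/4 + 31*sqrt(10)/10) - 124) - 26135 = (-517/4 + 31*sqrt(10)/10) - 26135 = -105057/4 + 31*sqrt(10)/10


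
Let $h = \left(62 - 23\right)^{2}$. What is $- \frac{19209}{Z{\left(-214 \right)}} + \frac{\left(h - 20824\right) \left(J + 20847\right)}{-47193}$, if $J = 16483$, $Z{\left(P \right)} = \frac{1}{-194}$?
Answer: $\frac{176587466368}{47193} \approx 3.7418 \cdot 10^{6}$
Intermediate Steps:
$Z{\left(P \right)} = - \frac{1}{194}$
$h = 1521$ ($h = 39^{2} = 1521$)
$- \frac{19209}{Z{\left(-214 \right)}} + \frac{\left(h - 20824\right) \left(J + 20847\right)}{-47193} = - \frac{19209}{- \frac{1}{194}} + \frac{\left(1521 - 20824\right) \left(16483 + 20847\right)}{-47193} = \left(-19209\right) \left(-194\right) + \left(-19303\right) 37330 \left(- \frac{1}{47193}\right) = 3726546 - - \frac{720580990}{47193} = 3726546 + \frac{720580990}{47193} = \frac{176587466368}{47193}$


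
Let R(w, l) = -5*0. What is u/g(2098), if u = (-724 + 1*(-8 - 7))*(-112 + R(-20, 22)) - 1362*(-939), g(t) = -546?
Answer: -680843/273 ≈ -2493.9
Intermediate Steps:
R(w, l) = 0
u = 1361686 (u = (-724 + 1*(-8 - 7))*(-112 + 0) - 1362*(-939) = (-724 + 1*(-15))*(-112) + 1278918 = (-724 - 15)*(-112) + 1278918 = -739*(-112) + 1278918 = 82768 + 1278918 = 1361686)
u/g(2098) = 1361686/(-546) = 1361686*(-1/546) = -680843/273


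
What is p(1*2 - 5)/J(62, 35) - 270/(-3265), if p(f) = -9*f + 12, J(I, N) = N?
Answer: 27357/22855 ≈ 1.1970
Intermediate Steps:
p(f) = 12 - 9*f
p(1*2 - 5)/J(62, 35) - 270/(-3265) = (12 - 9*(1*2 - 5))/35 - 270/(-3265) = (12 - 9*(2 - 5))*(1/35) - 270*(-1/3265) = (12 - 9*(-3))*(1/35) + 54/653 = (12 + 27)*(1/35) + 54/653 = 39*(1/35) + 54/653 = 39/35 + 54/653 = 27357/22855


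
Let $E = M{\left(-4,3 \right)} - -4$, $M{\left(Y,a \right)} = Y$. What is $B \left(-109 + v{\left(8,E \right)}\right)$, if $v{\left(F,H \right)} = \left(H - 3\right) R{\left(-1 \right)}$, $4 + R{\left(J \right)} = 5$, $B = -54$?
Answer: $6048$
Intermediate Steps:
$R{\left(J \right)} = 1$ ($R{\left(J \right)} = -4 + 5 = 1$)
$E = 0$ ($E = -4 - -4 = -4 + 4 = 0$)
$v{\left(F,H \right)} = -3 + H$ ($v{\left(F,H \right)} = \left(H - 3\right) 1 = \left(-3 + H\right) 1 = -3 + H$)
$B \left(-109 + v{\left(8,E \right)}\right) = - 54 \left(-109 + \left(-3 + 0\right)\right) = - 54 \left(-109 - 3\right) = \left(-54\right) \left(-112\right) = 6048$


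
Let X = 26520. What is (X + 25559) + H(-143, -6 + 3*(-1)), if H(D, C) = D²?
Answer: 72528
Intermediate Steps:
(X + 25559) + H(-143, -6 + 3*(-1)) = (26520 + 25559) + (-143)² = 52079 + 20449 = 72528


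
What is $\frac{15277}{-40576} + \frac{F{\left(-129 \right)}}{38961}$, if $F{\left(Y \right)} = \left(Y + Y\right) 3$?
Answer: $- \frac{69623669}{175653504} \approx -0.39637$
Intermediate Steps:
$F{\left(Y \right)} = 6 Y$ ($F{\left(Y \right)} = 2 Y 3 = 6 Y$)
$\frac{15277}{-40576} + \frac{F{\left(-129 \right)}}{38961} = \frac{15277}{-40576} + \frac{6 \left(-129\right)}{38961} = 15277 \left(- \frac{1}{40576}\right) - \frac{86}{4329} = - \frac{15277}{40576} - \frac{86}{4329} = - \frac{69623669}{175653504}$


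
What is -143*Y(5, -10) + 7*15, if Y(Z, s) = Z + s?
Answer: 820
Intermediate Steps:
-143*Y(5, -10) + 7*15 = -143*(5 - 10) + 7*15 = -143*(-5) + 105 = 715 + 105 = 820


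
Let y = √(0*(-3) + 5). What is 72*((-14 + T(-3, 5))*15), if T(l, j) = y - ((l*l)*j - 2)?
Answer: -61560 + 1080*√5 ≈ -59145.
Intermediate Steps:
y = √5 (y = √(0 + 5) = √5 ≈ 2.2361)
T(l, j) = 2 + √5 - j*l² (T(l, j) = √5 - ((l*l)*j - 2) = √5 - (l²*j - 2) = √5 - (j*l² - 2) = √5 - (-2 + j*l²) = √5 + (2 - j*l²) = 2 + √5 - j*l²)
72*((-14 + T(-3, 5))*15) = 72*((-14 + (2 + √5 - 1*5*(-3)²))*15) = 72*((-14 + (2 + √5 - 1*5*9))*15) = 72*((-14 + (2 + √5 - 45))*15) = 72*((-14 + (-43 + √5))*15) = 72*((-57 + √5)*15) = 72*(-855 + 15*√5) = -61560 + 1080*√5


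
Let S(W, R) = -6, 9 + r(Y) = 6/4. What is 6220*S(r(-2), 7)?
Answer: -37320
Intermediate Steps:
r(Y) = -15/2 (r(Y) = -9 + 6/4 = -9 + 6*(¼) = -9 + 3/2 = -15/2)
6220*S(r(-2), 7) = 6220*(-6) = -37320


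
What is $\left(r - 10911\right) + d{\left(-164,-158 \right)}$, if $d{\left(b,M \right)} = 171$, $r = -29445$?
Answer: $-40185$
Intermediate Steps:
$\left(r - 10911\right) + d{\left(-164,-158 \right)} = \left(-29445 - 10911\right) + 171 = -40356 + 171 = -40185$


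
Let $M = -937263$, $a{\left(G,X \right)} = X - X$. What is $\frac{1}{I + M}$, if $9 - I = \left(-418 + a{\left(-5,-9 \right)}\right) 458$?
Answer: $- \frac{1}{745810} \approx -1.3408 \cdot 10^{-6}$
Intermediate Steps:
$a{\left(G,X \right)} = 0$
$I = 191453$ ($I = 9 - \left(-418 + 0\right) 458 = 9 - \left(-418\right) 458 = 9 - -191444 = 9 + 191444 = 191453$)
$\frac{1}{I + M} = \frac{1}{191453 - 937263} = \frac{1}{-745810} = - \frac{1}{745810}$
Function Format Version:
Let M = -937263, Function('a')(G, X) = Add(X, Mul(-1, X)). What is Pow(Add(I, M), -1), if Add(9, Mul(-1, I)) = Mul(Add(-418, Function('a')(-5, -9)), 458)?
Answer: Rational(-1, 745810) ≈ -1.3408e-6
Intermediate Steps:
Function('a')(G, X) = 0
I = 191453 (I = Add(9, Mul(-1, Mul(Add(-418, 0), 458))) = Add(9, Mul(-1, Mul(-418, 458))) = Add(9, Mul(-1, -191444)) = Add(9, 191444) = 191453)
Pow(Add(I, M), -1) = Pow(Add(191453, -937263), -1) = Pow(-745810, -1) = Rational(-1, 745810)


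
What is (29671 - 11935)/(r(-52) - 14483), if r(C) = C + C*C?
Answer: -17736/11831 ≈ -1.4991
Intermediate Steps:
r(C) = C + C²
(29671 - 11935)/(r(-52) - 14483) = (29671 - 11935)/(-52*(1 - 52) - 14483) = 17736/(-52*(-51) - 14483) = 17736/(2652 - 14483) = 17736/(-11831) = 17736*(-1/11831) = -17736/11831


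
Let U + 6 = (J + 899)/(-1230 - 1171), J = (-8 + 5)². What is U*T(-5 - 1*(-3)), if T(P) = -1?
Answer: 15314/2401 ≈ 6.3782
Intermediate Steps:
J = 9 (J = (-3)² = 9)
U = -15314/2401 (U = -6 + (9 + 899)/(-1230 - 1171) = -6 + 908/(-2401) = -6 + 908*(-1/2401) = -6 - 908/2401 = -15314/2401 ≈ -6.3782)
U*T(-5 - 1*(-3)) = -15314/2401*(-1) = 15314/2401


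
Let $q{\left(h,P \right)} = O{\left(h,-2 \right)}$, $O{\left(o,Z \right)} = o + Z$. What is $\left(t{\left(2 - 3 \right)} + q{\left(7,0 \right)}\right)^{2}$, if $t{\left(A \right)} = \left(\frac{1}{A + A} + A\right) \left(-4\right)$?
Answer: $121$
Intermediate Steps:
$O{\left(o,Z \right)} = Z + o$
$q{\left(h,P \right)} = -2 + h$
$t{\left(A \right)} = - 4 A - \frac{2}{A}$ ($t{\left(A \right)} = \left(\frac{1}{2 A} + A\right) \left(-4\right) = \left(A + \frac{1}{2 A}\right) \left(-4\right) = - 4 A - \frac{2}{A}$)
$\left(t{\left(2 - 3 \right)} + q{\left(7,0 \right)}\right)^{2} = \left(\left(- 4 \left(2 - 3\right) - \frac{2}{2 - 3}\right) + \left(-2 + 7\right)\right)^{2} = \left(\left(- 4 \left(2 - 3\right) - \frac{2}{2 - 3}\right) + 5\right)^{2} = \left(\left(\left(-4\right) \left(-1\right) - \frac{2}{-1}\right) + 5\right)^{2} = \left(\left(4 - -2\right) + 5\right)^{2} = \left(\left(4 + 2\right) + 5\right)^{2} = \left(6 + 5\right)^{2} = 11^{2} = 121$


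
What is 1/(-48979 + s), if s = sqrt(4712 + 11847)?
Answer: -48979/2398925882 - sqrt(16559)/2398925882 ≈ -2.0471e-5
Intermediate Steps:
s = sqrt(16559) ≈ 128.68
1/(-48979 + s) = 1/(-48979 + sqrt(16559))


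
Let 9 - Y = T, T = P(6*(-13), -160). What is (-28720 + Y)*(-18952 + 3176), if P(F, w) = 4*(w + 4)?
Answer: 443100512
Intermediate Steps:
P(F, w) = 16 + 4*w (P(F, w) = 4*(4 + w) = 16 + 4*w)
T = -624 (T = 16 + 4*(-160) = 16 - 640 = -624)
Y = 633 (Y = 9 - 1*(-624) = 9 + 624 = 633)
(-28720 + Y)*(-18952 + 3176) = (-28720 + 633)*(-18952 + 3176) = -28087*(-15776) = 443100512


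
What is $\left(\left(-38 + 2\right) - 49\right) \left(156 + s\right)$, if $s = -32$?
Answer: $-10540$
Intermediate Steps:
$\left(\left(-38 + 2\right) - 49\right) \left(156 + s\right) = \left(\left(-38 + 2\right) - 49\right) \left(156 - 32\right) = \left(-36 - 49\right) 124 = \left(-85\right) 124 = -10540$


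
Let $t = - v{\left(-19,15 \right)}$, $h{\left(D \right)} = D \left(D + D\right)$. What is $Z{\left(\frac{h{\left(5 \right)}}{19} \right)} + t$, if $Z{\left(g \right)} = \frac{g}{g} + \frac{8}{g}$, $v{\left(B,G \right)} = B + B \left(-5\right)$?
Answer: $- \frac{1799}{25} \approx -71.96$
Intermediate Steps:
$v{\left(B,G \right)} = - 4 B$ ($v{\left(B,G \right)} = B - 5 B = - 4 B$)
$h{\left(D \right)} = 2 D^{2}$ ($h{\left(D \right)} = D 2 D = 2 D^{2}$)
$Z{\left(g \right)} = 1 + \frac{8}{g}$
$t = -76$ ($t = - \left(-4\right) \left(-19\right) = \left(-1\right) 76 = -76$)
$Z{\left(\frac{h{\left(5 \right)}}{19} \right)} + t = \frac{8 + \frac{2 \cdot 5^{2}}{19}}{2 \cdot 5^{2} \cdot \frac{1}{19}} - 76 = \frac{8 + 2 \cdot 25 \cdot \frac{1}{19}}{2 \cdot 25 \cdot \frac{1}{19}} - 76 = \frac{8 + 50 \cdot \frac{1}{19}}{50 \cdot \frac{1}{19}} - 76 = \frac{8 + \frac{50}{19}}{\frac{50}{19}} - 76 = \frac{19}{50} \cdot \frac{202}{19} - 76 = \frac{101}{25} - 76 = - \frac{1799}{25}$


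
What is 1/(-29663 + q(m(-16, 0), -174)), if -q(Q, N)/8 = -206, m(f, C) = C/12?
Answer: -1/28015 ≈ -3.5695e-5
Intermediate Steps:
m(f, C) = C/12 (m(f, C) = C*(1/12) = C/12)
q(Q, N) = 1648 (q(Q, N) = -8*(-206) = 1648)
1/(-29663 + q(m(-16, 0), -174)) = 1/(-29663 + 1648) = 1/(-28015) = -1/28015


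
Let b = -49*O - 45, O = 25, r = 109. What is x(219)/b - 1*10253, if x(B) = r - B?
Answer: -1302120/127 ≈ -10253.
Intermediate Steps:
b = -1270 (b = -49*25 - 45 = -1225 - 45 = -1270)
x(B) = 109 - B
x(219)/b - 1*10253 = (109 - 1*219)/(-1270) - 1*10253 = (109 - 219)*(-1/1270) - 10253 = -110*(-1/1270) - 10253 = 11/127 - 10253 = -1302120/127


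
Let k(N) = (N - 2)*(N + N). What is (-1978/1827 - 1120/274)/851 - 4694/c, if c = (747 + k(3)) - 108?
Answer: -333559193992/45795956535 ≈ -7.2836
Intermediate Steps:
k(N) = 2*N*(-2 + N) (k(N) = (-2 + N)*(2*N) = 2*N*(-2 + N))
c = 645 (c = (747 + 2*3*(-2 + 3)) - 108 = (747 + 2*3*1) - 108 = (747 + 6) - 108 = 753 - 108 = 645)
(-1978/1827 - 1120/274)/851 - 4694/c = (-1978/1827 - 1120/274)/851 - 4694/645 = (-1978*1/1827 - 1120*1/274)*(1/851) - 4694*1/645 = (-1978/1827 - 560/137)*(1/851) - 4694/645 = -1294106/250299*1/851 - 4694/645 = -1294106/213004449 - 4694/645 = -333559193992/45795956535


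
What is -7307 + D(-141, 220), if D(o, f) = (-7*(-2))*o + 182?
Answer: -9099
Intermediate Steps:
D(o, f) = 182 + 14*o (D(o, f) = 14*o + 182 = 182 + 14*o)
-7307 + D(-141, 220) = -7307 + (182 + 14*(-141)) = -7307 + (182 - 1974) = -7307 - 1792 = -9099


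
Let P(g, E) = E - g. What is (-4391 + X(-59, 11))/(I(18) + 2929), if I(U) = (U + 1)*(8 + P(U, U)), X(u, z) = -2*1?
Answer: -4393/3081 ≈ -1.4258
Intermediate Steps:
X(u, z) = -2
I(U) = 8 + 8*U (I(U) = (U + 1)*(8 + (U - U)) = (1 + U)*(8 + 0) = (1 + U)*8 = 8 + 8*U)
(-4391 + X(-59, 11))/(I(18) + 2929) = (-4391 - 2)/((8 + 8*18) + 2929) = -4393/((8 + 144) + 2929) = -4393/(152 + 2929) = -4393/3081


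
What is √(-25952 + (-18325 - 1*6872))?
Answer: I*√51149 ≈ 226.16*I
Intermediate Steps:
√(-25952 + (-18325 - 1*6872)) = √(-25952 + (-18325 - 6872)) = √(-25952 - 25197) = √(-51149) = I*√51149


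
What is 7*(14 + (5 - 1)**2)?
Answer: 210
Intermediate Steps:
7*(14 + (5 - 1)**2) = 7*(14 + 4**2) = 7*(14 + 16) = 7*30 = 210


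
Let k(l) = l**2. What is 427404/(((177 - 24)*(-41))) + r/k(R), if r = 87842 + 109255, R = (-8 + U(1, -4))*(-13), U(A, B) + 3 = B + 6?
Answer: -170901625/3180411 ≈ -53.736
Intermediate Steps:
U(A, B) = 3 + B (U(A, B) = -3 + (B + 6) = -3 + (6 + B) = 3 + B)
R = 117 (R = (-8 + (3 - 4))*(-13) = (-8 - 1)*(-13) = -9*(-13) = 117)
r = 197097
427404/(((177 - 24)*(-41))) + r/k(R) = 427404/(((177 - 24)*(-41))) + 197097/(117**2) = 427404/((153*(-41))) + 197097/13689 = 427404/(-6273) + 197097*(1/13689) = 427404*(-1/6273) + 65699/4563 = -142468/2091 + 65699/4563 = -170901625/3180411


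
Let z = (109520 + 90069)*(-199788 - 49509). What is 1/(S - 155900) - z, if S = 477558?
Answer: 16004717463310915/321658 ≈ 4.9757e+10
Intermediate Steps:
z = -49756938933 (z = 199589*(-249297) = -49756938933)
1/(S - 155900) - z = 1/(477558 - 155900) - 1*(-49756938933) = 1/321658 + 49756938933 = 16004717463310915/321658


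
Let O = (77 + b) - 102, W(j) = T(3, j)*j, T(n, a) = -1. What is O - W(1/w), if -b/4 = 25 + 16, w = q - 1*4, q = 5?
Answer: -188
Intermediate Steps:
w = 1 (w = 5 - 1*4 = 5 - 4 = 1)
W(j) = -j
b = -164 (b = -4*(25 + 16) = -4*41 = -164)
O = -189 (O = (77 - 164) - 102 = -87 - 102 = -189)
O - W(1/w) = -189 - (-1)/1 = -189 - (-1) = -189 - 1*(-1) = -189 + 1 = -188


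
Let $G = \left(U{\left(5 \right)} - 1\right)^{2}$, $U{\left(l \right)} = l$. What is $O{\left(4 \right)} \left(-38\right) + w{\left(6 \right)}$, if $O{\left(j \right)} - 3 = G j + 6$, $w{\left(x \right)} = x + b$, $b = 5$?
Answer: $-2763$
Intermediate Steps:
$w{\left(x \right)} = 5 + x$ ($w{\left(x \right)} = x + 5 = 5 + x$)
$G = 16$ ($G = \left(5 - 1\right)^{2} = 4^{2} = 16$)
$O{\left(j \right)} = 9 + 16 j$ ($O{\left(j \right)} = 3 + \left(16 j + 6\right) = 3 + \left(6 + 16 j\right) = 9 + 16 j$)
$O{\left(4 \right)} \left(-38\right) + w{\left(6 \right)} = \left(9 + 16 \cdot 4\right) \left(-38\right) + \left(5 + 6\right) = \left(9 + 64\right) \left(-38\right) + 11 = 73 \left(-38\right) + 11 = -2774 + 11 = -2763$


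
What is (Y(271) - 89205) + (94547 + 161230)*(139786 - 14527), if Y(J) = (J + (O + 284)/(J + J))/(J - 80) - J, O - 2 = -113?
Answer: 3316667005230429/103522 ≈ 3.2038e+10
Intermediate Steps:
O = -111 (O = 2 - 113 = -111)
Y(J) = -J + (J + 173/(2*J))/(-80 + J) (Y(J) = (J + (-111 + 284)/(J + J))/(J - 80) - J = (J + 173/((2*J)))/(-80 + J) - J = (J + 173*(1/(2*J)))/(-80 + J) - J = (J + 173/(2*J))/(-80 + J) - J = -J + (J + 173/(2*J))/(-80 + J))
(Y(271) - 89205) + (94547 + 161230)*(139786 - 14527) = ((173/2 - 1*271**3 + 81*271**2)/(271*(-80 + 271)) - 89205) + (94547 + 161230)*(139786 - 14527) = ((1/271)*(173/2 - 1*19902511 + 81*73441)/191 - 89205) + 255777*125259 = ((1/271)*(1/191)*(173/2 - 19902511 + 5948721) - 89205) + 32038371243 = ((1/271)*(1/191)*(-27907407/2) - 89205) + 32038371243 = (-27907407/103522 - 89205) + 32038371243 = -9262587417/103522 + 32038371243 = 3316667005230429/103522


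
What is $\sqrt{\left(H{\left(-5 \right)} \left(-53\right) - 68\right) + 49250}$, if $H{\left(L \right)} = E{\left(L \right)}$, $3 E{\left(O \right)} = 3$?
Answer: $\sqrt{49129} \approx 221.65$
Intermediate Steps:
$E{\left(O \right)} = 1$ ($E{\left(O \right)} = \frac{1}{3} \cdot 3 = 1$)
$H{\left(L \right)} = 1$
$\sqrt{\left(H{\left(-5 \right)} \left(-53\right) - 68\right) + 49250} = \sqrt{\left(1 \left(-53\right) - 68\right) + 49250} = \sqrt{\left(-53 - 68\right) + 49250} = \sqrt{-121 + 49250} = \sqrt{49129}$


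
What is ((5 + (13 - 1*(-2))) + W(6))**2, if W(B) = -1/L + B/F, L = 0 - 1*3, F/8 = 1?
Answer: 64009/144 ≈ 444.51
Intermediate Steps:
F = 8 (F = 8*1 = 8)
L = -3 (L = 0 - 3 = -3)
W(B) = 1/3 + B/8 (W(B) = -1/(-3) + B/8 = -1*(-1/3) + B*(1/8) = 1/3 + B/8)
((5 + (13 - 1*(-2))) + W(6))**2 = ((5 + (13 - 1*(-2))) + (1/3 + (1/8)*6))**2 = ((5 + (13 + 2)) + (1/3 + 3/4))**2 = ((5 + 15) + 13/12)**2 = (20 + 13/12)**2 = (253/12)**2 = 64009/144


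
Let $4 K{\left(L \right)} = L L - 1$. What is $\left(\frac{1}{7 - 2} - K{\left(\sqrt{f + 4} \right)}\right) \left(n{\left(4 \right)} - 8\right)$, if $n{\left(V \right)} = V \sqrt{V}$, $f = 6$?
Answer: $0$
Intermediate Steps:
$n{\left(V \right)} = V^{\frac{3}{2}}$
$K{\left(L \right)} = - \frac{1}{4} + \frac{L^{2}}{4}$ ($K{\left(L \right)} = \frac{L L - 1}{4} = \frac{L^{2} - 1}{4} = \frac{-1 + L^{2}}{4} = - \frac{1}{4} + \frac{L^{2}}{4}$)
$\left(\frac{1}{7 - 2} - K{\left(\sqrt{f + 4} \right)}\right) \left(n{\left(4 \right)} - 8\right) = \left(\frac{1}{7 - 2} - \left(- \frac{1}{4} + \frac{\left(\sqrt{6 + 4}\right)^{2}}{4}\right)\right) \left(4^{\frac{3}{2}} - 8\right) = \left(\frac{1}{5} - \left(- \frac{1}{4} + \frac{\left(\sqrt{10}\right)^{2}}{4}\right)\right) \left(8 - 8\right) = \left(\frac{1}{5} - \left(- \frac{1}{4} + \frac{1}{4} \cdot 10\right)\right) 0 = \left(\frac{1}{5} - \left(- \frac{1}{4} + \frac{5}{2}\right)\right) 0 = \left(\frac{1}{5} - \frac{9}{4}\right) 0 = \left(- \frac{41}{20}\right) 0 = 0$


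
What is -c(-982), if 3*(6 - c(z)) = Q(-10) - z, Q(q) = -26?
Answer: 938/3 ≈ 312.67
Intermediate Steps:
c(z) = 44/3 + z/3 (c(z) = 6 - (-26 - z)/3 = 6 + (26/3 + z/3) = 44/3 + z/3)
-c(-982) = -(44/3 + (⅓)*(-982)) = -(44/3 - 982/3) = -1*(-938/3) = 938/3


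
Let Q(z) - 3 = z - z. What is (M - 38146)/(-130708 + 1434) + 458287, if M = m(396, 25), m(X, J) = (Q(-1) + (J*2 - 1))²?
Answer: 29622314540/64637 ≈ 4.5829e+5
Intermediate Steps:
Q(z) = 3 (Q(z) = 3 + (z - z) = 3 + 0 = 3)
m(X, J) = (2 + 2*J)² (m(X, J) = (3 + (J*2 - 1))² = (3 + (2*J - 1))² = (3 + (-1 + 2*J))² = (2 + 2*J)²)
M = 2704 (M = 4*(1 + 25)² = 4*26² = 4*676 = 2704)
(M - 38146)/(-130708 + 1434) + 458287 = (2704 - 38146)/(-130708 + 1434) + 458287 = -35442/(-129274) + 458287 = -35442*(-1/129274) + 458287 = 17721/64637 + 458287 = 29622314540/64637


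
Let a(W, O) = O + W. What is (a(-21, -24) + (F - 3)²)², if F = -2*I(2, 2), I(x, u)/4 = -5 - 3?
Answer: 13512976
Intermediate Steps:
I(x, u) = -32 (I(x, u) = 4*(-5 - 3) = 4*(-8) = -32)
F = 64 (F = -2*(-32) = 64)
(a(-21, -24) + (F - 3)²)² = ((-24 - 21) + (64 - 3)²)² = (-45 + 61²)² = (-45 + 3721)² = 3676² = 13512976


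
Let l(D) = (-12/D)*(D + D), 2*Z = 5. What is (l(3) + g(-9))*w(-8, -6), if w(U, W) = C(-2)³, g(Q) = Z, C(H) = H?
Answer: 172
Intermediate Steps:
Z = 5/2 (Z = (½)*5 = 5/2 ≈ 2.5000)
g(Q) = 5/2
w(U, W) = -8 (w(U, W) = (-2)³ = -8)
l(D) = -24 (l(D) = (-12/D)*(2*D) = -24)
(l(3) + g(-9))*w(-8, -6) = (-24 + 5/2)*(-8) = -43/2*(-8) = 172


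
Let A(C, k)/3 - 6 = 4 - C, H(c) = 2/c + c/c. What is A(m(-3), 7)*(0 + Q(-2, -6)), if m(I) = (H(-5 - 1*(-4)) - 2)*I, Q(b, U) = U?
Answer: -18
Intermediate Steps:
H(c) = 1 + 2/c (H(c) = 2/c + 1 = 1 + 2/c)
m(I) = -3*I (m(I) = ((2 + (-5 - 1*(-4)))/(-5 - 1*(-4)) - 2)*I = ((2 + (-5 + 4))/(-5 + 4) - 2)*I = ((2 - 1)/(-1) - 2)*I = (-1*1 - 2)*I = (-1 - 2)*I = -3*I)
A(C, k) = 30 - 3*C (A(C, k) = 18 + 3*(4 - C) = 18 + (12 - 3*C) = 30 - 3*C)
A(m(-3), 7)*(0 + Q(-2, -6)) = (30 - (-9)*(-3))*(0 - 6) = (30 - 3*9)*(-6) = (30 - 27)*(-6) = 3*(-6) = -18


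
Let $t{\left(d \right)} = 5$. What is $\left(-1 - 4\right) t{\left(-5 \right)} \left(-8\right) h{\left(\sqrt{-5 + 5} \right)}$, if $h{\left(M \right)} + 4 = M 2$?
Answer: $-800$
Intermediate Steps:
$h{\left(M \right)} = -4 + 2 M$ ($h{\left(M \right)} = -4 + M 2 = -4 + 2 M$)
$\left(-1 - 4\right) t{\left(-5 \right)} \left(-8\right) h{\left(\sqrt{-5 + 5} \right)} = \left(-1 - 4\right) 5 \left(-8\right) \left(-4 + 2 \sqrt{-5 + 5}\right) = \left(-5\right) 5 \left(-8\right) \left(-4 + 2 \sqrt{0}\right) = \left(-25\right) \left(-8\right) \left(-4 + 2 \cdot 0\right) = 200 \left(-4 + 0\right) = 200 \left(-4\right) = -800$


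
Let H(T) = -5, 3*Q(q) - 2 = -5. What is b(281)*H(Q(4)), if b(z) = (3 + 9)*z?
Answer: -16860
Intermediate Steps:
Q(q) = -1 (Q(q) = 2/3 + (1/3)*(-5) = 2/3 - 5/3 = -1)
b(z) = 12*z
b(281)*H(Q(4)) = (12*281)*(-5) = 3372*(-5) = -16860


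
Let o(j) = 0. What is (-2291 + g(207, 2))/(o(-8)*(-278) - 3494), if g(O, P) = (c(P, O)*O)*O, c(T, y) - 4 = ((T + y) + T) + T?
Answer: -4647971/1747 ≈ -2660.5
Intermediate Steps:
c(T, y) = 4 + y + 3*T (c(T, y) = 4 + (((T + y) + T) + T) = 4 + ((y + 2*T) + T) = 4 + (y + 3*T) = 4 + y + 3*T)
g(O, P) = O²*(4 + O + 3*P) (g(O, P) = ((4 + O + 3*P)*O)*O = (O*(4 + O + 3*P))*O = O²*(4 + O + 3*P))
(-2291 + g(207, 2))/(o(-8)*(-278) - 3494) = (-2291 + 207²*(4 + 207 + 3*2))/(0*(-278) - 3494) = (-2291 + 42849*(4 + 207 + 6))/(0 - 3494) = (-2291 + 42849*217)/(-3494) = (-2291 + 9298233)*(-1/3494) = 9295942*(-1/3494) = -4647971/1747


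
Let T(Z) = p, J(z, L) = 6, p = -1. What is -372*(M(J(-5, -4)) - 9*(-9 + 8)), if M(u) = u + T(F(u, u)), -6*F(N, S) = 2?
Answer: -5208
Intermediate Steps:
F(N, S) = -1/3 (F(N, S) = -1/6*2 = -1/3)
T(Z) = -1
M(u) = -1 + u (M(u) = u - 1 = -1 + u)
-372*(M(J(-5, -4)) - 9*(-9 + 8)) = -372*((-1 + 6) - 9*(-9 + 8)) = -372*(5 - 9*(-1)) = -372*(5 + 9) = -372*14 = -5208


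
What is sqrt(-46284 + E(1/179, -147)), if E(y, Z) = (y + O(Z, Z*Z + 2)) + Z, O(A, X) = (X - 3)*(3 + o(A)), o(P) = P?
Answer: 2*I*sqrt(25296233281)/179 ≈ 1777.1*I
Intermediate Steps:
O(A, X) = (-3 + X)*(3 + A) (O(A, X) = (X - 3)*(3 + A) = (-3 + X)*(3 + A))
E(y, Z) = -3 + y - 2*Z + 3*Z**2 + Z*(2 + Z**2) (E(y, Z) = (y + (-9 - 3*Z + 3*(Z*Z + 2) + Z*(Z*Z + 2))) + Z = (y + (-9 - 3*Z + 3*(Z**2 + 2) + Z*(Z**2 + 2))) + Z = (y + (-9 - 3*Z + 3*(2 + Z**2) + Z*(2 + Z**2))) + Z = (y + (-9 - 3*Z + (6 + 3*Z**2) + Z*(2 + Z**2))) + Z = (y + (-3 - 3*Z + 3*Z**2 + Z*(2 + Z**2))) + Z = (-3 + y - 3*Z + 3*Z**2 + Z*(2 + Z**2)) + Z = -3 + y - 2*Z + 3*Z**2 + Z*(2 + Z**2))
sqrt(-46284 + E(1/179, -147)) = sqrt(-46284 + (-3 + 1/179 + (-147)**3 + 3*(-147)**2)) = sqrt(-46284 + (-3 + 1/179 - 3176523 + 3*21609)) = sqrt(-46284 + (-3 + 1/179 - 3176523 + 64827)) = sqrt(-46284 - 556994120/179) = sqrt(-565278956/179) = 2*I*sqrt(25296233281)/179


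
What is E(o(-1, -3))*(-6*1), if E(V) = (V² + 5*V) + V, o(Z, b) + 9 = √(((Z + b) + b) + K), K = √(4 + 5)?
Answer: -138 + 144*I ≈ -138.0 + 144.0*I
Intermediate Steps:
K = 3 (K = √9 = 3)
o(Z, b) = -9 + √(3 + Z + 2*b) (o(Z, b) = -9 + √(((Z + b) + b) + 3) = -9 + √((Z + 2*b) + 3) = -9 + √(3 + Z + 2*b))
E(V) = V² + 6*V
E(o(-1, -3))*(-6*1) = ((-9 + √(3 - 1 + 2*(-3)))*(6 + (-9 + √(3 - 1 + 2*(-3)))))*(-6*1) = ((-9 + √(3 - 1 - 6))*(6 + (-9 + √(3 - 1 - 6))))*(-6) = ((-9 + √(-4))*(6 + (-9 + √(-4))))*(-6) = ((-9 + 2*I)*(6 + (-9 + 2*I)))*(-6) = ((-9 + 2*I)*(-3 + 2*I))*(-6) = -6*(-9 + 2*I)*(-3 + 2*I)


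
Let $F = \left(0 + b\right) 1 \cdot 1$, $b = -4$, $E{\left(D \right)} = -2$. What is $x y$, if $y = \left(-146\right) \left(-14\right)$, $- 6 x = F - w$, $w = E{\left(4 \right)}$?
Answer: $\frac{2044}{3} \approx 681.33$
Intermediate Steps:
$w = -2$
$F = -4$ ($F = \left(0 - 4\right) 1 \cdot 1 = \left(-4\right) 1 = -4$)
$x = \frac{1}{3}$ ($x = - \frac{-4 - -2}{6} = - \frac{-4 + 2}{6} = \left(- \frac{1}{6}\right) \left(-2\right) = \frac{1}{3} \approx 0.33333$)
$y = 2044$
$x y = \frac{1}{3} \cdot 2044 = \frac{2044}{3}$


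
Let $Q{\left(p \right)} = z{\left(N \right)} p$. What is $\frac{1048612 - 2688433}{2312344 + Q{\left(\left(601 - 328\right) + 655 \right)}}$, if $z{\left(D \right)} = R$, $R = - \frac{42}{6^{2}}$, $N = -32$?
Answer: $- \frac{4919463}{6933784} \approx -0.70949$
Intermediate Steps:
$R = - \frac{7}{6}$ ($R = - \frac{42}{36} = \left(-42\right) \frac{1}{36} = - \frac{7}{6} \approx -1.1667$)
$z{\left(D \right)} = - \frac{7}{6}$
$Q{\left(p \right)} = - \frac{7 p}{6}$
$\frac{1048612 - 2688433}{2312344 + Q{\left(\left(601 - 328\right) + 655 \right)}} = \frac{1048612 - 2688433}{2312344 - \frac{7 \left(\left(601 - 328\right) + 655\right)}{6}} = - \frac{1639821}{2312344 - \frac{7 \left(273 + 655\right)}{6}} = - \frac{1639821}{2312344 - \frac{3248}{3}} = - \frac{1639821}{\frac{6933784}{3}} = \left(-1639821\right) \frac{3}{6933784} = - \frac{4919463}{6933784}$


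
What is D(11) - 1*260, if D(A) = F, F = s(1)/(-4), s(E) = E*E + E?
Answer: -521/2 ≈ -260.50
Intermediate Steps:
s(E) = E + E² (s(E) = E² + E = E + E²)
F = -½ (F = (1*(1 + 1))/(-4) = (1*2)*(-¼) = 2*(-¼) = -½ ≈ -0.50000)
D(A) = -½
D(11) - 1*260 = -½ - 1*260 = -½ - 260 = -521/2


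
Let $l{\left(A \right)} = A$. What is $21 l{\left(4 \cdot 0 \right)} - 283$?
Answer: $-283$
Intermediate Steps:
$21 l{\left(4 \cdot 0 \right)} - 283 = 21 \cdot 4 \cdot 0 - 283 = 21 \cdot 0 - 283 = 0 - 283 = -283$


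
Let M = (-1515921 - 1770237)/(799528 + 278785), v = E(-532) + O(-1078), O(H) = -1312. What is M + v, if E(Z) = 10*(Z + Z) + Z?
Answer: -13464945650/1078313 ≈ -12487.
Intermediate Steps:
E(Z) = 21*Z (E(Z) = 10*(2*Z) + Z = 20*Z + Z = 21*Z)
v = -12484 (v = 21*(-532) - 1312 = -11172 - 1312 = -12484)
M = -3286158/1078313 ≈ -3.0475
M + v = -3286158/1078313 - 12484 = -13464945650/1078313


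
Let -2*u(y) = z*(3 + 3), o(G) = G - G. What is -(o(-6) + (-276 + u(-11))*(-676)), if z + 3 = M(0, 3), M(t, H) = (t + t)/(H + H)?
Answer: -180492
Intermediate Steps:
M(t, H) = t/H (M(t, H) = (2*t)/((2*H)) = (2*t)*(1/(2*H)) = t/H)
z = -3 (z = -3 + 0/3 = -3 + 0*(1/3) = -3 + 0 = -3)
o(G) = 0
u(y) = 9 (u(y) = -(-3)*(3 + 3)/2 = -(-3)*6/2 = -1/2*(-18) = 9)
-(o(-6) + (-276 + u(-11))*(-676)) = -(0 + (-276 + 9)*(-676)) = -(0 - 267*(-676)) = -(0 + 180492) = -1*180492 = -180492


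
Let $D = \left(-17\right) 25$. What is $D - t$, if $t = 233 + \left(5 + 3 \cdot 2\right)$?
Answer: $-669$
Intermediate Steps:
$D = -425$
$t = 244$ ($t = 233 + \left(5 + 6\right) = 233 + 11 = 244$)
$D - t = -425 - 244 = -669$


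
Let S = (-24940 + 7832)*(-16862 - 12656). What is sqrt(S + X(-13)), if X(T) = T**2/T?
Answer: sqrt(504993931) ≈ 22472.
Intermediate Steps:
X(T) = T
S = 504993944 (S = -17108*(-29518) = 504993944)
sqrt(S + X(-13)) = sqrt(504993944 - 13) = sqrt(504993931)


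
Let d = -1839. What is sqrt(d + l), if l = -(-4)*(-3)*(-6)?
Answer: I*sqrt(1767) ≈ 42.036*I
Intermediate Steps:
l = 72 (l = -2*6*(-6) = -12*(-6) = 72)
sqrt(d + l) = sqrt(-1839 + 72) = sqrt(-1767) = I*sqrt(1767)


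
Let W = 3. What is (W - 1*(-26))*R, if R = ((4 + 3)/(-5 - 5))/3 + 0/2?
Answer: -203/30 ≈ -6.7667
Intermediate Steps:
R = -7/30 (R = (7/(-10))*(⅓) + 0*(½) = (7*(-⅒))*(⅓) + 0 = -7/10*⅓ + 0 = -7/30 + 0 = -7/30 ≈ -0.23333)
(W - 1*(-26))*R = (3 - 1*(-26))*(-7/30) = (3 + 26)*(-7/30) = 29*(-7/30) = -203/30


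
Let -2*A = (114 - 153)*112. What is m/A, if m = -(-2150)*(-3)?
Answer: -1075/364 ≈ -2.9533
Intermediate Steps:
m = -6450 (m = -2150*3 = -6450)
A = 2184 (A = -(114 - 153)*112/2 = -(-39)*112/2 = -½*(-4368) = 2184)
m/A = -6450/2184 = -6450*1/2184 = -1075/364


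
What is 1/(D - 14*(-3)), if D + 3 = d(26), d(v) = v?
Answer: 1/65 ≈ 0.015385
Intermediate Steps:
D = 23 (D = -3 + 26 = 23)
1/(D - 14*(-3)) = 1/(23 - 14*(-3)) = 1/(23 + 42) = 1/65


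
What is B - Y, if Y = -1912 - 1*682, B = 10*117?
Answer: 3764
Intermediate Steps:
B = 1170
Y = -2594 (Y = -1912 - 682 = -2594)
B - Y = 1170 - 1*(-2594) = 1170 + 2594 = 3764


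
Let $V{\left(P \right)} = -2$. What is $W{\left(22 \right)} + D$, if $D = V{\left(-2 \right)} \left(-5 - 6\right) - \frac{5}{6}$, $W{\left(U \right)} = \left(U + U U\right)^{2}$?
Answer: $\frac{1536343}{6} \approx 2.5606 \cdot 10^{5}$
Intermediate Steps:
$W{\left(U \right)} = \left(U + U^{2}\right)^{2}$
$D = \frac{127}{6}$ ($D = - 2 \left(-5 - 6\right) - \frac{5}{6} = \left(-2\right) \left(-11\right) - \frac{5}{6} = 22 - \frac{5}{6} = \frac{127}{6} \approx 21.167$)
$W{\left(22 \right)} + D = 22^{2} \left(1 + 22\right)^{2} + \frac{127}{6} = 484 \cdot 23^{2} + \frac{127}{6} = 484 \cdot 529 + \frac{127}{6} = 256036 + \frac{127}{6} = \frac{1536343}{6}$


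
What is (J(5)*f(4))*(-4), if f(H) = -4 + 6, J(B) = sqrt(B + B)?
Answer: -8*sqrt(10) ≈ -25.298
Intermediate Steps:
J(B) = sqrt(2)*sqrt(B) (J(B) = sqrt(2*B) = sqrt(2)*sqrt(B))
f(H) = 2
(J(5)*f(4))*(-4) = ((sqrt(2)*sqrt(5))*2)*(-4) = (sqrt(10)*2)*(-4) = (2*sqrt(10))*(-4) = -8*sqrt(10)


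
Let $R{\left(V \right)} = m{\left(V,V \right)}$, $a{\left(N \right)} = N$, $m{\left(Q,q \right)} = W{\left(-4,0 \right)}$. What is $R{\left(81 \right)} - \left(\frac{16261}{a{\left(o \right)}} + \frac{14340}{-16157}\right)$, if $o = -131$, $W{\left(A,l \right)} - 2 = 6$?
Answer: $\frac{281540053}{2116567} \approx 133.02$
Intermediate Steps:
$W{\left(A,l \right)} = 8$ ($W{\left(A,l \right)} = 2 + 6 = 8$)
$m{\left(Q,q \right)} = 8$
$R{\left(V \right)} = 8$
$R{\left(81 \right)} - \left(\frac{16261}{a{\left(o \right)}} + \frac{14340}{-16157}\right) = 8 - \left(\frac{16261}{-131} + \frac{14340}{-16157}\right) = 8 - \left(16261 \left(- \frac{1}{131}\right) + 14340 \left(- \frac{1}{16157}\right)\right) = 8 - \left(- \frac{16261}{131} - \frac{14340}{16157}\right) = 8 - - \frac{264607517}{2116567} = 8 + \frac{264607517}{2116567} = \frac{281540053}{2116567}$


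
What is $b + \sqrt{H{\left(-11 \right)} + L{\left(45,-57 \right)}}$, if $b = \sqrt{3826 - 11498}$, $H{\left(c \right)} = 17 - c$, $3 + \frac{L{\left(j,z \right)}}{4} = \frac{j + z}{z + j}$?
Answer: $2 \sqrt{5} + 2 i \sqrt{1918} \approx 4.4721 + 87.59 i$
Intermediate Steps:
$L{\left(j,z \right)} = -8$ ($L{\left(j,z \right)} = -12 + 4 \frac{j + z}{z + j} = -12 + 4 \frac{j + z}{j + z} = -12 + 4 \cdot 1 = -12 + 4 = -8$)
$b = 2 i \sqrt{1918}$ ($b = \sqrt{-7672} = 2 i \sqrt{1918} \approx 87.59 i$)
$b + \sqrt{H{\left(-11 \right)} + L{\left(45,-57 \right)}} = 2 i \sqrt{1918} + \sqrt{\left(17 - -11\right) - 8} = 2 i \sqrt{1918} + \sqrt{\left(17 + 11\right) - 8} = 2 i \sqrt{1918} + \sqrt{28 - 8} = 2 i \sqrt{1918} + \sqrt{20} = 2 i \sqrt{1918} + 2 \sqrt{5} = 2 \sqrt{5} + 2 i \sqrt{1918}$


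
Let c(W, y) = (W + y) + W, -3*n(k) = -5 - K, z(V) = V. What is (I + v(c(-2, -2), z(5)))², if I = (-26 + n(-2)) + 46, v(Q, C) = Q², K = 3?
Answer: 30976/9 ≈ 3441.8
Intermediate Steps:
n(k) = 8/3 (n(k) = -(-5 - 1*3)/3 = -(-5 - 3)/3 = -⅓*(-8) = 8/3)
c(W, y) = y + 2*W
I = 68/3 (I = (-26 + 8/3) + 46 = -70/3 + 46 = 68/3 ≈ 22.667)
(I + v(c(-2, -2), z(5)))² = (68/3 + (-2 + 2*(-2))²)² = (68/3 + (-2 - 4)²)² = (68/3 + (-6)²)² = (68/3 + 36)² = (176/3)² = 30976/9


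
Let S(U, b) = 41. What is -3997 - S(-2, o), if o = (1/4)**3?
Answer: -4038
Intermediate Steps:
o = 1/64 (o = (1/4)**3 = 1/64 ≈ 0.015625)
-3997 - S(-2, o) = -3997 - 1*41 = -3997 - 41 = -4038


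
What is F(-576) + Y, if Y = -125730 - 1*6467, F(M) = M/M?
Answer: -132196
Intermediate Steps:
F(M) = 1
Y = -132197 (Y = -125730 - 6467 = -132197)
F(-576) + Y = 1 - 132197 = -132196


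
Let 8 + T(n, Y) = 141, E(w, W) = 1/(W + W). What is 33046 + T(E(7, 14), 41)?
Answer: 33179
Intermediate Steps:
E(w, W) = 1/(2*W)
T(n, Y) = 133 (T(n, Y) = -8 + 141 = 133)
33046 + T(E(7, 14), 41) = 33046 + 133 = 33179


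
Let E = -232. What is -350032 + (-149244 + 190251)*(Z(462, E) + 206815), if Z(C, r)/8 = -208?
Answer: 8412277025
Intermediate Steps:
Z(C, r) = -1664 (Z(C, r) = 8*(-208) = -1664)
-350032 + (-149244 + 190251)*(Z(462, E) + 206815) = -350032 + (-149244 + 190251)*(-1664 + 206815) = -350032 + 41007*205151 = -350032 + 8412627057 = 8412277025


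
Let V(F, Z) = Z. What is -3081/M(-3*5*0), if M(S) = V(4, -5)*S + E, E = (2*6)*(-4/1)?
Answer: 1027/16 ≈ 64.188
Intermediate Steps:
E = -48 (E = 12*(-4*1) = 12*(-4) = -48)
M(S) = -48 - 5*S (M(S) = -5*S - 48 = -48 - 5*S)
-3081/M(-3*5*0) = -3081/(-48 - 5*(-3*5)*0) = -3081/(-48 - (-75)*0) = -3081/(-48 - 5*0) = -3081/(-48 + 0) = -3081/(-48) = -3081*(-1/48) = 1027/16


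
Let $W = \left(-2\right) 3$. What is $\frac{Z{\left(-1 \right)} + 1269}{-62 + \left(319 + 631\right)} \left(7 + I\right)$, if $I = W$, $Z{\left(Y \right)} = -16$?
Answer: $\frac{1253}{888} \approx 1.411$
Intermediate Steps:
$W = -6$
$I = -6$
$\frac{Z{\left(-1 \right)} + 1269}{-62 + \left(319 + 631\right)} \left(7 + I\right) = \frac{-16 + 1269}{-62 + \left(319 + 631\right)} \left(7 - 6\right) = \frac{1253}{-62 + 950} \cdot 1 = \frac{1253}{888} \cdot 1 = \frac{1253}{888}$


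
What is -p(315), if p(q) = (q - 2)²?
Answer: -97969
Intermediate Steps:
p(q) = (-2 + q)²
-p(315) = -(-2 + 315)² = -1*313² = -1*97969 = -97969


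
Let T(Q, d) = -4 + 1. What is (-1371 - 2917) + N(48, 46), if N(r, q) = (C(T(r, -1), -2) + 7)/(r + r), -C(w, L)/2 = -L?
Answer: -137215/32 ≈ -4288.0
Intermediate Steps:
T(Q, d) = -3
C(w, L) = 2*L (C(w, L) = -(-2)*L = 2*L)
N(r, q) = 3/(2*r) (N(r, q) = (2*(-2) + 7)/(r + r) = (-4 + 7)/((2*r)) = 3*(1/(2*r)) = 3/(2*r))
(-1371 - 2917) + N(48, 46) = (-1371 - 2917) + (3/2)/48 = -4288 + (3/2)*(1/48) = -4288 + 1/32 = -137215/32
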